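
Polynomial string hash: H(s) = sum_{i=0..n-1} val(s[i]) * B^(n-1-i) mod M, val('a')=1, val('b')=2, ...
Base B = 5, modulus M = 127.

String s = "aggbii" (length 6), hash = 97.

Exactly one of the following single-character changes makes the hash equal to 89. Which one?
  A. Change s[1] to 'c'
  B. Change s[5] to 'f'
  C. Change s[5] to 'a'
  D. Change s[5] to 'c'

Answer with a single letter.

Option A: s[1]='g'->'c', delta=(3-7)*5^4 mod 127 = 40, hash=97+40 mod 127 = 10
Option B: s[5]='i'->'f', delta=(6-9)*5^0 mod 127 = 124, hash=97+124 mod 127 = 94
Option C: s[5]='i'->'a', delta=(1-9)*5^0 mod 127 = 119, hash=97+119 mod 127 = 89 <-- target
Option D: s[5]='i'->'c', delta=(3-9)*5^0 mod 127 = 121, hash=97+121 mod 127 = 91

Answer: C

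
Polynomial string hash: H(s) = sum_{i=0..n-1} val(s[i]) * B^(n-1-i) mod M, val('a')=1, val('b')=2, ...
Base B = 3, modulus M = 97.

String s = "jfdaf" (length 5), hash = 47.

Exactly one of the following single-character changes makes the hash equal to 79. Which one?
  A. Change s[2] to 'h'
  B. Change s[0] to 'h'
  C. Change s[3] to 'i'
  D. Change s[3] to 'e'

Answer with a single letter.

Option A: s[2]='d'->'h', delta=(8-4)*3^2 mod 97 = 36, hash=47+36 mod 97 = 83
Option B: s[0]='j'->'h', delta=(8-10)*3^4 mod 97 = 32, hash=47+32 mod 97 = 79 <-- target
Option C: s[3]='a'->'i', delta=(9-1)*3^1 mod 97 = 24, hash=47+24 mod 97 = 71
Option D: s[3]='a'->'e', delta=(5-1)*3^1 mod 97 = 12, hash=47+12 mod 97 = 59

Answer: B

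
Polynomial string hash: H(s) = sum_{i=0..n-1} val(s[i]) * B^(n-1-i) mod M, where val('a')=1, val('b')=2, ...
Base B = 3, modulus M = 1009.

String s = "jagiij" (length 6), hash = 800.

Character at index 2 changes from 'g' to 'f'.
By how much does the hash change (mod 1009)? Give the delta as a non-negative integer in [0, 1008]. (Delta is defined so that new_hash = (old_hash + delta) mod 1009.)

Answer: 982

Derivation:
Delta formula: (val(new) - val(old)) * B^(n-1-k) mod M
  val('f') - val('g') = 6 - 7 = -1
  B^(n-1-k) = 3^3 mod 1009 = 27
  Delta = -1 * 27 mod 1009 = 982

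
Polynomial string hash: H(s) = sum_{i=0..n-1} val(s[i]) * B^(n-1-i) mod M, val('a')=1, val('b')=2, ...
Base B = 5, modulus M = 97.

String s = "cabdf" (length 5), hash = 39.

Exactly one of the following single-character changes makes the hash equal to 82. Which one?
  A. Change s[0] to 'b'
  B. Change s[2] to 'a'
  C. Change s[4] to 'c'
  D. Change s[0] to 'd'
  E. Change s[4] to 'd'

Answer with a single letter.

Answer: D

Derivation:
Option A: s[0]='c'->'b', delta=(2-3)*5^4 mod 97 = 54, hash=39+54 mod 97 = 93
Option B: s[2]='b'->'a', delta=(1-2)*5^2 mod 97 = 72, hash=39+72 mod 97 = 14
Option C: s[4]='f'->'c', delta=(3-6)*5^0 mod 97 = 94, hash=39+94 mod 97 = 36
Option D: s[0]='c'->'d', delta=(4-3)*5^4 mod 97 = 43, hash=39+43 mod 97 = 82 <-- target
Option E: s[4]='f'->'d', delta=(4-6)*5^0 mod 97 = 95, hash=39+95 mod 97 = 37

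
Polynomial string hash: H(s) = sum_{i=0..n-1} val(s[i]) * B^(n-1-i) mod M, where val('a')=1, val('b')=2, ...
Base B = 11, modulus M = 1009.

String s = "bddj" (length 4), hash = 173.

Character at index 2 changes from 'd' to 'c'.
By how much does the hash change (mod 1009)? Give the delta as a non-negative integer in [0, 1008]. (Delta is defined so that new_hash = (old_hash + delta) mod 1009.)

Answer: 998

Derivation:
Delta formula: (val(new) - val(old)) * B^(n-1-k) mod M
  val('c') - val('d') = 3 - 4 = -1
  B^(n-1-k) = 11^1 mod 1009 = 11
  Delta = -1 * 11 mod 1009 = 998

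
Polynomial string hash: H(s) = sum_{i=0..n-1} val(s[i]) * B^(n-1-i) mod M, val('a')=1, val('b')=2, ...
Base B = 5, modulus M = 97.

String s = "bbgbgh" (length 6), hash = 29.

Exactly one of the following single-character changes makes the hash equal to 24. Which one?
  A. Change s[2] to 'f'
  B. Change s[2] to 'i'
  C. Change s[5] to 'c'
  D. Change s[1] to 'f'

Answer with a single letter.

Answer: C

Derivation:
Option A: s[2]='g'->'f', delta=(6-7)*5^3 mod 97 = 69, hash=29+69 mod 97 = 1
Option B: s[2]='g'->'i', delta=(9-7)*5^3 mod 97 = 56, hash=29+56 mod 97 = 85
Option C: s[5]='h'->'c', delta=(3-8)*5^0 mod 97 = 92, hash=29+92 mod 97 = 24 <-- target
Option D: s[1]='b'->'f', delta=(6-2)*5^4 mod 97 = 75, hash=29+75 mod 97 = 7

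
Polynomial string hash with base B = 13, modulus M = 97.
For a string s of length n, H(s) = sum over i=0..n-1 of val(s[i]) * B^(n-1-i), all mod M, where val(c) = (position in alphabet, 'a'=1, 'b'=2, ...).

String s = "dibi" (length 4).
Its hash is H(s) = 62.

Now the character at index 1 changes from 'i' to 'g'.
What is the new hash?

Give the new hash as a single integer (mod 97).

Answer: 15

Derivation:
val('i') = 9, val('g') = 7
Position k = 1, exponent = n-1-k = 2
B^2 mod M = 13^2 mod 97 = 72
Delta = (7 - 9) * 72 mod 97 = 50
New hash = (62 + 50) mod 97 = 15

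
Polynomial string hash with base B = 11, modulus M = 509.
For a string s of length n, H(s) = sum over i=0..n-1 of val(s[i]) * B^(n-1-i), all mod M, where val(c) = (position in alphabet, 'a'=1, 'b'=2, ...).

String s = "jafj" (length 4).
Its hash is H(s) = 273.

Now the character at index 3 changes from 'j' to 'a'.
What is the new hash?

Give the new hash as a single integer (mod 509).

val('j') = 10, val('a') = 1
Position k = 3, exponent = n-1-k = 0
B^0 mod M = 11^0 mod 509 = 1
Delta = (1 - 10) * 1 mod 509 = 500
New hash = (273 + 500) mod 509 = 264

Answer: 264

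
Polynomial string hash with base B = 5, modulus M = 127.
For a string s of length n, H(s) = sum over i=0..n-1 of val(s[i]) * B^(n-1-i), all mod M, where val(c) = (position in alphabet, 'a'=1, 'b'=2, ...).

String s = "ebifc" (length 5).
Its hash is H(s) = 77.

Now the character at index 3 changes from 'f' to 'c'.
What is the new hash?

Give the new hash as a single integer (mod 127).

val('f') = 6, val('c') = 3
Position k = 3, exponent = n-1-k = 1
B^1 mod M = 5^1 mod 127 = 5
Delta = (3 - 6) * 5 mod 127 = 112
New hash = (77 + 112) mod 127 = 62

Answer: 62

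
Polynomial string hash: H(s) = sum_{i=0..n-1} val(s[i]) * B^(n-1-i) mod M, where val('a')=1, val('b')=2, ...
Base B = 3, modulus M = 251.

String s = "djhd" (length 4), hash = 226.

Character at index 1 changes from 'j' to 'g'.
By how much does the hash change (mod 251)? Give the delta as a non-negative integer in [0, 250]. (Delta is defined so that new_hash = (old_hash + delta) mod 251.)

Answer: 224

Derivation:
Delta formula: (val(new) - val(old)) * B^(n-1-k) mod M
  val('g') - val('j') = 7 - 10 = -3
  B^(n-1-k) = 3^2 mod 251 = 9
  Delta = -3 * 9 mod 251 = 224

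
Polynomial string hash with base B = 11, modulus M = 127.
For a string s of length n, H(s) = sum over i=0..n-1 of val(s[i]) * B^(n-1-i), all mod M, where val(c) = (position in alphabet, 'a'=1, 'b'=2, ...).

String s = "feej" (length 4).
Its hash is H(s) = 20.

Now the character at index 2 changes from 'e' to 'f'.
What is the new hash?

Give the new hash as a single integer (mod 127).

Answer: 31

Derivation:
val('e') = 5, val('f') = 6
Position k = 2, exponent = n-1-k = 1
B^1 mod M = 11^1 mod 127 = 11
Delta = (6 - 5) * 11 mod 127 = 11
New hash = (20 + 11) mod 127 = 31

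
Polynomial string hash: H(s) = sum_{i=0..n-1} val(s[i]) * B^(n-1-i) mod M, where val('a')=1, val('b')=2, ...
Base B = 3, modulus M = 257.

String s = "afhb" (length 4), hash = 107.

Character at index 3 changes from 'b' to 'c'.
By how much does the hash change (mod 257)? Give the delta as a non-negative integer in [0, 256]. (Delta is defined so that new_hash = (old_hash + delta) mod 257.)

Delta formula: (val(new) - val(old)) * B^(n-1-k) mod M
  val('c') - val('b') = 3 - 2 = 1
  B^(n-1-k) = 3^0 mod 257 = 1
  Delta = 1 * 1 mod 257 = 1

Answer: 1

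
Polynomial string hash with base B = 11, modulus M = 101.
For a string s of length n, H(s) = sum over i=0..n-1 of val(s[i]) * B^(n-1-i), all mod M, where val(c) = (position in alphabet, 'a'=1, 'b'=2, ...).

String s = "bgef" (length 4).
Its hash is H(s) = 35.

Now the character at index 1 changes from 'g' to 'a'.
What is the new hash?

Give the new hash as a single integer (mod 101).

val('g') = 7, val('a') = 1
Position k = 1, exponent = n-1-k = 2
B^2 mod M = 11^2 mod 101 = 20
Delta = (1 - 7) * 20 mod 101 = 82
New hash = (35 + 82) mod 101 = 16

Answer: 16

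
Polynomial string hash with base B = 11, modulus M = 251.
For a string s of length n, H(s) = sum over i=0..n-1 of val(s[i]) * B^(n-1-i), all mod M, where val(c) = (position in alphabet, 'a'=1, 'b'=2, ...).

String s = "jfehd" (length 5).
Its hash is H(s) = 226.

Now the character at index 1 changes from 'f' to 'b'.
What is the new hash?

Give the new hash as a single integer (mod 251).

val('f') = 6, val('b') = 2
Position k = 1, exponent = n-1-k = 3
B^3 mod M = 11^3 mod 251 = 76
Delta = (2 - 6) * 76 mod 251 = 198
New hash = (226 + 198) mod 251 = 173

Answer: 173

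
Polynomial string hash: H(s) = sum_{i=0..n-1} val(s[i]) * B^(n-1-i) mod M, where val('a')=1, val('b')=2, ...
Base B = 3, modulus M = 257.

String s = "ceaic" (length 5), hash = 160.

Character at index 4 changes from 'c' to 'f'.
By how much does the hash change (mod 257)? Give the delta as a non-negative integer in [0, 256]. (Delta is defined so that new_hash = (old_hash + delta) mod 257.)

Answer: 3

Derivation:
Delta formula: (val(new) - val(old)) * B^(n-1-k) mod M
  val('f') - val('c') = 6 - 3 = 3
  B^(n-1-k) = 3^0 mod 257 = 1
  Delta = 3 * 1 mod 257 = 3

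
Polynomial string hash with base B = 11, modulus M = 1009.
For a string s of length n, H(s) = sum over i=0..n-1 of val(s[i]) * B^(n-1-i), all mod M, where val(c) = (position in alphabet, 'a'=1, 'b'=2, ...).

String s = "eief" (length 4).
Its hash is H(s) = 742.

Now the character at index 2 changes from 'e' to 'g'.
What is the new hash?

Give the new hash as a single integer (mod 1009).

val('e') = 5, val('g') = 7
Position k = 2, exponent = n-1-k = 1
B^1 mod M = 11^1 mod 1009 = 11
Delta = (7 - 5) * 11 mod 1009 = 22
New hash = (742 + 22) mod 1009 = 764

Answer: 764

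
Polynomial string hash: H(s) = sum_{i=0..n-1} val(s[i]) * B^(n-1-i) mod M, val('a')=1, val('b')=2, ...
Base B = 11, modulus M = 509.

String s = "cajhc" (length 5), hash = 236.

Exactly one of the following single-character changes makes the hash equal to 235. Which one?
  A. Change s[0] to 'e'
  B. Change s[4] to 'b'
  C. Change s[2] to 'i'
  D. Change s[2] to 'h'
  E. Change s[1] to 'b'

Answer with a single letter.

Answer: B

Derivation:
Option A: s[0]='c'->'e', delta=(5-3)*11^4 mod 509 = 269, hash=236+269 mod 509 = 505
Option B: s[4]='c'->'b', delta=(2-3)*11^0 mod 509 = 508, hash=236+508 mod 509 = 235 <-- target
Option C: s[2]='j'->'i', delta=(9-10)*11^2 mod 509 = 388, hash=236+388 mod 509 = 115
Option D: s[2]='j'->'h', delta=(8-10)*11^2 mod 509 = 267, hash=236+267 mod 509 = 503
Option E: s[1]='a'->'b', delta=(2-1)*11^3 mod 509 = 313, hash=236+313 mod 509 = 40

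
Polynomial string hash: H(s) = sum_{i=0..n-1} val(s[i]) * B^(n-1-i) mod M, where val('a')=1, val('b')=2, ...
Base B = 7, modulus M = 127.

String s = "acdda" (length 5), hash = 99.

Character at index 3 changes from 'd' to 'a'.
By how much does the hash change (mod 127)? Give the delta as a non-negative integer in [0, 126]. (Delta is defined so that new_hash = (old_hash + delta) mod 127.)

Answer: 106

Derivation:
Delta formula: (val(new) - val(old)) * B^(n-1-k) mod M
  val('a') - val('d') = 1 - 4 = -3
  B^(n-1-k) = 7^1 mod 127 = 7
  Delta = -3 * 7 mod 127 = 106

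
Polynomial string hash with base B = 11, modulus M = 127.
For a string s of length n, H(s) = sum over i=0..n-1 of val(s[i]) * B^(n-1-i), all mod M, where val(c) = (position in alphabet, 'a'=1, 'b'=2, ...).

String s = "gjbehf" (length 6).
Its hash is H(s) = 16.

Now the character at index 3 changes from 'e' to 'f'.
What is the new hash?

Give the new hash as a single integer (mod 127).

val('e') = 5, val('f') = 6
Position k = 3, exponent = n-1-k = 2
B^2 mod M = 11^2 mod 127 = 121
Delta = (6 - 5) * 121 mod 127 = 121
New hash = (16 + 121) mod 127 = 10

Answer: 10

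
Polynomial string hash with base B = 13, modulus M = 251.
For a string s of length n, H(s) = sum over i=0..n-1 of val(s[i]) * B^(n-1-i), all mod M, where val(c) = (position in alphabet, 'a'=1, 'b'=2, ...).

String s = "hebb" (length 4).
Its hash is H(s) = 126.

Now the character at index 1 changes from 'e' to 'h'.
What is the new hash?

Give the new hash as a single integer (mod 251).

val('e') = 5, val('h') = 8
Position k = 1, exponent = n-1-k = 2
B^2 mod M = 13^2 mod 251 = 169
Delta = (8 - 5) * 169 mod 251 = 5
New hash = (126 + 5) mod 251 = 131

Answer: 131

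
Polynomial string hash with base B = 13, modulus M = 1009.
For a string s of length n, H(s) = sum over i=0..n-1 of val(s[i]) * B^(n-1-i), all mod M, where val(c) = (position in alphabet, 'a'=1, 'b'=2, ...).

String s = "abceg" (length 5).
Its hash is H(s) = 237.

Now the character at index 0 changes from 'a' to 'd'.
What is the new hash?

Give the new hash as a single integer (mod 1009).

Answer: 155

Derivation:
val('a') = 1, val('d') = 4
Position k = 0, exponent = n-1-k = 4
B^4 mod M = 13^4 mod 1009 = 309
Delta = (4 - 1) * 309 mod 1009 = 927
New hash = (237 + 927) mod 1009 = 155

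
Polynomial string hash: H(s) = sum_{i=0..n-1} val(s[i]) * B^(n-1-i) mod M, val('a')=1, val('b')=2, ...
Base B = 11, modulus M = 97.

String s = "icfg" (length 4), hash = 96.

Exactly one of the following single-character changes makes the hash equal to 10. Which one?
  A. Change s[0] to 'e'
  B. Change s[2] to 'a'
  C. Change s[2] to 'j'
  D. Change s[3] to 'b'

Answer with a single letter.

Answer: A

Derivation:
Option A: s[0]='i'->'e', delta=(5-9)*11^3 mod 97 = 11, hash=96+11 mod 97 = 10 <-- target
Option B: s[2]='f'->'a', delta=(1-6)*11^1 mod 97 = 42, hash=96+42 mod 97 = 41
Option C: s[2]='f'->'j', delta=(10-6)*11^1 mod 97 = 44, hash=96+44 mod 97 = 43
Option D: s[3]='g'->'b', delta=(2-7)*11^0 mod 97 = 92, hash=96+92 mod 97 = 91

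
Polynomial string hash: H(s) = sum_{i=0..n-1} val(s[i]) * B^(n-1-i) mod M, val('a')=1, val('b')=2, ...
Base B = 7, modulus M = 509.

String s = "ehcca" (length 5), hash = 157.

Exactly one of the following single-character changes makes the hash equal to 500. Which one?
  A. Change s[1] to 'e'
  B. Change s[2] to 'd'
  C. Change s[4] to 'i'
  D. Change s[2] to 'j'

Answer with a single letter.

Option A: s[1]='h'->'e', delta=(5-8)*7^3 mod 509 = 498, hash=157+498 mod 509 = 146
Option B: s[2]='c'->'d', delta=(4-3)*7^2 mod 509 = 49, hash=157+49 mod 509 = 206
Option C: s[4]='a'->'i', delta=(9-1)*7^0 mod 509 = 8, hash=157+8 mod 509 = 165
Option D: s[2]='c'->'j', delta=(10-3)*7^2 mod 509 = 343, hash=157+343 mod 509 = 500 <-- target

Answer: D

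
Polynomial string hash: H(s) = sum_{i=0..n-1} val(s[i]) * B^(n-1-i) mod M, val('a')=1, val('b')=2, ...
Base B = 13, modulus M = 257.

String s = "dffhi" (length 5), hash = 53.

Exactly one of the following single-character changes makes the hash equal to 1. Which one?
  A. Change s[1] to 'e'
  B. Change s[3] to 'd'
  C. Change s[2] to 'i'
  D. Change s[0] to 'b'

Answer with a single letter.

Option A: s[1]='f'->'e', delta=(5-6)*13^3 mod 257 = 116, hash=53+116 mod 257 = 169
Option B: s[3]='h'->'d', delta=(4-8)*13^1 mod 257 = 205, hash=53+205 mod 257 = 1 <-- target
Option C: s[2]='f'->'i', delta=(9-6)*13^2 mod 257 = 250, hash=53+250 mod 257 = 46
Option D: s[0]='d'->'b', delta=(2-4)*13^4 mod 257 = 189, hash=53+189 mod 257 = 242

Answer: B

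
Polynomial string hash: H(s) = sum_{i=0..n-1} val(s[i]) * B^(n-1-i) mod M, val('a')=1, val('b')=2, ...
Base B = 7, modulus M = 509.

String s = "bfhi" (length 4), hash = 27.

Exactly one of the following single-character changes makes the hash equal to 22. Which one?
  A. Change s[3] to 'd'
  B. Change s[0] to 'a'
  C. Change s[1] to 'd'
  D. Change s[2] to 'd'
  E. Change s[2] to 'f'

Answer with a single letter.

Answer: A

Derivation:
Option A: s[3]='i'->'d', delta=(4-9)*7^0 mod 509 = 504, hash=27+504 mod 509 = 22 <-- target
Option B: s[0]='b'->'a', delta=(1-2)*7^3 mod 509 = 166, hash=27+166 mod 509 = 193
Option C: s[1]='f'->'d', delta=(4-6)*7^2 mod 509 = 411, hash=27+411 mod 509 = 438
Option D: s[2]='h'->'d', delta=(4-8)*7^1 mod 509 = 481, hash=27+481 mod 509 = 508
Option E: s[2]='h'->'f', delta=(6-8)*7^1 mod 509 = 495, hash=27+495 mod 509 = 13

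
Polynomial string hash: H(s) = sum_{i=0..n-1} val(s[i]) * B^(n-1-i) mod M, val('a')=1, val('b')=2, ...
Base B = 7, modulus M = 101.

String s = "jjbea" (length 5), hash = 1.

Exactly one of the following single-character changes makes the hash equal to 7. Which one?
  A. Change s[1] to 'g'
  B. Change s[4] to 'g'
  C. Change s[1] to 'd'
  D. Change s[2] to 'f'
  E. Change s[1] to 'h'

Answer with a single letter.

Answer: B

Derivation:
Option A: s[1]='j'->'g', delta=(7-10)*7^3 mod 101 = 82, hash=1+82 mod 101 = 83
Option B: s[4]='a'->'g', delta=(7-1)*7^0 mod 101 = 6, hash=1+6 mod 101 = 7 <-- target
Option C: s[1]='j'->'d', delta=(4-10)*7^3 mod 101 = 63, hash=1+63 mod 101 = 64
Option D: s[2]='b'->'f', delta=(6-2)*7^2 mod 101 = 95, hash=1+95 mod 101 = 96
Option E: s[1]='j'->'h', delta=(8-10)*7^3 mod 101 = 21, hash=1+21 mod 101 = 22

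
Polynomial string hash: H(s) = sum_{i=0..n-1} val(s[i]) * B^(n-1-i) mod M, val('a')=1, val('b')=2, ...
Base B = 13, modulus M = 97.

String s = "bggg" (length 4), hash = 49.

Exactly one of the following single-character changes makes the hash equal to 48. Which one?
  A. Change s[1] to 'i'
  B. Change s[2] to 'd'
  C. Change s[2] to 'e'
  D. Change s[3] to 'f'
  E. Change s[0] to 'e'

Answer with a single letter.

Option A: s[1]='g'->'i', delta=(9-7)*13^2 mod 97 = 47, hash=49+47 mod 97 = 96
Option B: s[2]='g'->'d', delta=(4-7)*13^1 mod 97 = 58, hash=49+58 mod 97 = 10
Option C: s[2]='g'->'e', delta=(5-7)*13^1 mod 97 = 71, hash=49+71 mod 97 = 23
Option D: s[3]='g'->'f', delta=(6-7)*13^0 mod 97 = 96, hash=49+96 mod 97 = 48 <-- target
Option E: s[0]='b'->'e', delta=(5-2)*13^3 mod 97 = 92, hash=49+92 mod 97 = 44

Answer: D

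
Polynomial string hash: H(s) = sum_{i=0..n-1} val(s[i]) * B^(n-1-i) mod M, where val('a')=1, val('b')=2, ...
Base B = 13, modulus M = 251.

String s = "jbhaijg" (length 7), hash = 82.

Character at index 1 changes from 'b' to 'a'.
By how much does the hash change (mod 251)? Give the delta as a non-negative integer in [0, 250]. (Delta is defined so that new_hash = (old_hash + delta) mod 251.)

Delta formula: (val(new) - val(old)) * B^(n-1-k) mod M
  val('a') - val('b') = 1 - 2 = -1
  B^(n-1-k) = 13^5 mod 251 = 64
  Delta = -1 * 64 mod 251 = 187

Answer: 187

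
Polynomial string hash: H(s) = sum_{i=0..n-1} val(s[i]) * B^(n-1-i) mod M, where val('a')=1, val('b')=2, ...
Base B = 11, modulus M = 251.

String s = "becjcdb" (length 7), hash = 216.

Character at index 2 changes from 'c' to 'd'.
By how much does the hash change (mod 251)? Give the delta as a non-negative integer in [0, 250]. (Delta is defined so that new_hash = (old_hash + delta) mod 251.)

Answer: 83

Derivation:
Delta formula: (val(new) - val(old)) * B^(n-1-k) mod M
  val('d') - val('c') = 4 - 3 = 1
  B^(n-1-k) = 11^4 mod 251 = 83
  Delta = 1 * 83 mod 251 = 83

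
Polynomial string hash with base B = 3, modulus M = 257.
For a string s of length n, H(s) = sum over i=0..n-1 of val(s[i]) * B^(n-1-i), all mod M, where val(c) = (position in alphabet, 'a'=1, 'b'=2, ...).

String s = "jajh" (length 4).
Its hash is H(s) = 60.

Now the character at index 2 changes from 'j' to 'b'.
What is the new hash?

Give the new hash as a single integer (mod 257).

val('j') = 10, val('b') = 2
Position k = 2, exponent = n-1-k = 1
B^1 mod M = 3^1 mod 257 = 3
Delta = (2 - 10) * 3 mod 257 = 233
New hash = (60 + 233) mod 257 = 36

Answer: 36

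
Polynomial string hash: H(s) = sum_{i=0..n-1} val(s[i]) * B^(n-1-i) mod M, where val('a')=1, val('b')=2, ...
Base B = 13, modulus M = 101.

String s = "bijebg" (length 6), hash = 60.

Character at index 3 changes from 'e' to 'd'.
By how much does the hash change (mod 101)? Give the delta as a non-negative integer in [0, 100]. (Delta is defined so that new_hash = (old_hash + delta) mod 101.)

Answer: 33

Derivation:
Delta formula: (val(new) - val(old)) * B^(n-1-k) mod M
  val('d') - val('e') = 4 - 5 = -1
  B^(n-1-k) = 13^2 mod 101 = 68
  Delta = -1 * 68 mod 101 = 33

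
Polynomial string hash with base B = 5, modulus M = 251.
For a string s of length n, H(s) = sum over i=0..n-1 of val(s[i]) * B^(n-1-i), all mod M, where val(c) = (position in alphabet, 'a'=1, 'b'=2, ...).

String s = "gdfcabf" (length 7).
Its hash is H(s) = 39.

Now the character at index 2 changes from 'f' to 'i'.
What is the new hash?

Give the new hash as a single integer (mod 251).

val('f') = 6, val('i') = 9
Position k = 2, exponent = n-1-k = 4
B^4 mod M = 5^4 mod 251 = 123
Delta = (9 - 6) * 123 mod 251 = 118
New hash = (39 + 118) mod 251 = 157

Answer: 157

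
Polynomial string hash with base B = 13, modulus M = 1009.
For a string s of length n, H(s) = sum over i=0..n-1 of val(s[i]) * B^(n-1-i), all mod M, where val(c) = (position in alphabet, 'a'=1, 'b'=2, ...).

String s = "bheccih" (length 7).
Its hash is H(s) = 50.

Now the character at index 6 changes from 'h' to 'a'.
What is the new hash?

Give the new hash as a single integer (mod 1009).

Answer: 43

Derivation:
val('h') = 8, val('a') = 1
Position k = 6, exponent = n-1-k = 0
B^0 mod M = 13^0 mod 1009 = 1
Delta = (1 - 8) * 1 mod 1009 = 1002
New hash = (50 + 1002) mod 1009 = 43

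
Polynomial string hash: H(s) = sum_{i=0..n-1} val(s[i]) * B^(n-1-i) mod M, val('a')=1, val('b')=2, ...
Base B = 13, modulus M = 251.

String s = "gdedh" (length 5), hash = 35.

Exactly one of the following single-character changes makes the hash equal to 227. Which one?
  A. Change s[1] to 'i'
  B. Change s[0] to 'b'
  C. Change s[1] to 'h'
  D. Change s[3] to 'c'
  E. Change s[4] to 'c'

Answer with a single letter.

Option A: s[1]='d'->'i', delta=(9-4)*13^3 mod 251 = 192, hash=35+192 mod 251 = 227 <-- target
Option B: s[0]='g'->'b', delta=(2-7)*13^4 mod 251 = 14, hash=35+14 mod 251 = 49
Option C: s[1]='d'->'h', delta=(8-4)*13^3 mod 251 = 3, hash=35+3 mod 251 = 38
Option D: s[3]='d'->'c', delta=(3-4)*13^1 mod 251 = 238, hash=35+238 mod 251 = 22
Option E: s[4]='h'->'c', delta=(3-8)*13^0 mod 251 = 246, hash=35+246 mod 251 = 30

Answer: A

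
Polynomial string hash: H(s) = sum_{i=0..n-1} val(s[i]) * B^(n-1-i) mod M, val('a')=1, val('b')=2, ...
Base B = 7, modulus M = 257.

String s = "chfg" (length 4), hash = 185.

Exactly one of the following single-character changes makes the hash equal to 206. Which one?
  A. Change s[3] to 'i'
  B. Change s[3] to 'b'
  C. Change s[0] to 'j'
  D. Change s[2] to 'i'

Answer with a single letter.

Option A: s[3]='g'->'i', delta=(9-7)*7^0 mod 257 = 2, hash=185+2 mod 257 = 187
Option B: s[3]='g'->'b', delta=(2-7)*7^0 mod 257 = 252, hash=185+252 mod 257 = 180
Option C: s[0]='c'->'j', delta=(10-3)*7^3 mod 257 = 88, hash=185+88 mod 257 = 16
Option D: s[2]='f'->'i', delta=(9-6)*7^1 mod 257 = 21, hash=185+21 mod 257 = 206 <-- target

Answer: D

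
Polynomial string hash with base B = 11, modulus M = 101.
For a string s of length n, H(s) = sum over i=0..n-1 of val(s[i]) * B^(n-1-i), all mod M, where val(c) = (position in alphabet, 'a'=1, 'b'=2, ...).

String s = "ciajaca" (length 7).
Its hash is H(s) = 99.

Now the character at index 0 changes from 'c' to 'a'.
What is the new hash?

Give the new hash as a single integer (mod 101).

val('c') = 3, val('a') = 1
Position k = 0, exponent = n-1-k = 6
B^6 mod M = 11^6 mod 101 = 21
Delta = (1 - 3) * 21 mod 101 = 59
New hash = (99 + 59) mod 101 = 57

Answer: 57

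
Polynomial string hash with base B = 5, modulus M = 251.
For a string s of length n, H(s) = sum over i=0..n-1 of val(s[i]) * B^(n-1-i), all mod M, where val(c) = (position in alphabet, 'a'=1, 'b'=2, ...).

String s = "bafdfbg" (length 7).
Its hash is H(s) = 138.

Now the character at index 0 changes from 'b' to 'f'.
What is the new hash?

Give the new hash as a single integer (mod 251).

Answer: 139

Derivation:
val('b') = 2, val('f') = 6
Position k = 0, exponent = n-1-k = 6
B^6 mod M = 5^6 mod 251 = 63
Delta = (6 - 2) * 63 mod 251 = 1
New hash = (138 + 1) mod 251 = 139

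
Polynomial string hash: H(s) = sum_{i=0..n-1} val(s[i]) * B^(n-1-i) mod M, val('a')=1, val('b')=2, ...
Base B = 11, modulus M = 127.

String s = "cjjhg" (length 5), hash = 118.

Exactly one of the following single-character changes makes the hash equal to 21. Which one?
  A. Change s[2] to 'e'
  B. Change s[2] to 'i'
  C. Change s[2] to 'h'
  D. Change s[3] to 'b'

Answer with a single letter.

Option A: s[2]='j'->'e', delta=(5-10)*11^2 mod 127 = 30, hash=118+30 mod 127 = 21 <-- target
Option B: s[2]='j'->'i', delta=(9-10)*11^2 mod 127 = 6, hash=118+6 mod 127 = 124
Option C: s[2]='j'->'h', delta=(8-10)*11^2 mod 127 = 12, hash=118+12 mod 127 = 3
Option D: s[3]='h'->'b', delta=(2-8)*11^1 mod 127 = 61, hash=118+61 mod 127 = 52

Answer: A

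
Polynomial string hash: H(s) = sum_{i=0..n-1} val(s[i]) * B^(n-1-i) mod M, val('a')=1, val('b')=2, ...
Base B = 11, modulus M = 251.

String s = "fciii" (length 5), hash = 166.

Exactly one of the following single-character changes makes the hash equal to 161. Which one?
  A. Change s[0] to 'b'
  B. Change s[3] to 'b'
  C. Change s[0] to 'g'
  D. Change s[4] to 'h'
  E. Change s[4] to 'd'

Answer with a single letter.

Answer: E

Derivation:
Option A: s[0]='f'->'b', delta=(2-6)*11^4 mod 251 = 170, hash=166+170 mod 251 = 85
Option B: s[3]='i'->'b', delta=(2-9)*11^1 mod 251 = 174, hash=166+174 mod 251 = 89
Option C: s[0]='f'->'g', delta=(7-6)*11^4 mod 251 = 83, hash=166+83 mod 251 = 249
Option D: s[4]='i'->'h', delta=(8-9)*11^0 mod 251 = 250, hash=166+250 mod 251 = 165
Option E: s[4]='i'->'d', delta=(4-9)*11^0 mod 251 = 246, hash=166+246 mod 251 = 161 <-- target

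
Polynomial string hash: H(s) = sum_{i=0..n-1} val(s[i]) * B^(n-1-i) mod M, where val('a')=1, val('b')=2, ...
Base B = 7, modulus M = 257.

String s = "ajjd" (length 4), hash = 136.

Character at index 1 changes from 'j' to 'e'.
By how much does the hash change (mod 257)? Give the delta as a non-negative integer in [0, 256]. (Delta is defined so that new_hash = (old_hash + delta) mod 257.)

Answer: 12

Derivation:
Delta formula: (val(new) - val(old)) * B^(n-1-k) mod M
  val('e') - val('j') = 5 - 10 = -5
  B^(n-1-k) = 7^2 mod 257 = 49
  Delta = -5 * 49 mod 257 = 12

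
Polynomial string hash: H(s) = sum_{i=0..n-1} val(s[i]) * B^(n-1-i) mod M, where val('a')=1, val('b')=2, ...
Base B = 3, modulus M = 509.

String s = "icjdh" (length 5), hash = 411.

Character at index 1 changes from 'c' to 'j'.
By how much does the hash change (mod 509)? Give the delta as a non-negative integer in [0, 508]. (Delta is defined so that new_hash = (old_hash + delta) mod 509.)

Answer: 189

Derivation:
Delta formula: (val(new) - val(old)) * B^(n-1-k) mod M
  val('j') - val('c') = 10 - 3 = 7
  B^(n-1-k) = 3^3 mod 509 = 27
  Delta = 7 * 27 mod 509 = 189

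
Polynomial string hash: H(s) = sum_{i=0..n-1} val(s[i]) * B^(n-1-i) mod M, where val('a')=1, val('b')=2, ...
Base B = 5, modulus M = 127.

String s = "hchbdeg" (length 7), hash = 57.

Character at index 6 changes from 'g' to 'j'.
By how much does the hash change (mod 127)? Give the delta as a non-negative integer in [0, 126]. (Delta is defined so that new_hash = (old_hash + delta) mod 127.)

Delta formula: (val(new) - val(old)) * B^(n-1-k) mod M
  val('j') - val('g') = 10 - 7 = 3
  B^(n-1-k) = 5^0 mod 127 = 1
  Delta = 3 * 1 mod 127 = 3

Answer: 3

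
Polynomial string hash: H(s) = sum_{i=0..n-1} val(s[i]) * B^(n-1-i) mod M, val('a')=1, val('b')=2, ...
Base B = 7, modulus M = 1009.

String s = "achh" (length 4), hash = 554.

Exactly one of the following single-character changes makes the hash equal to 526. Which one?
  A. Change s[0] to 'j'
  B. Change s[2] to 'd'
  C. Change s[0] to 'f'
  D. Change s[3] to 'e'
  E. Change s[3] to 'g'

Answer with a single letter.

Option A: s[0]='a'->'j', delta=(10-1)*7^3 mod 1009 = 60, hash=554+60 mod 1009 = 614
Option B: s[2]='h'->'d', delta=(4-8)*7^1 mod 1009 = 981, hash=554+981 mod 1009 = 526 <-- target
Option C: s[0]='a'->'f', delta=(6-1)*7^3 mod 1009 = 706, hash=554+706 mod 1009 = 251
Option D: s[3]='h'->'e', delta=(5-8)*7^0 mod 1009 = 1006, hash=554+1006 mod 1009 = 551
Option E: s[3]='h'->'g', delta=(7-8)*7^0 mod 1009 = 1008, hash=554+1008 mod 1009 = 553

Answer: B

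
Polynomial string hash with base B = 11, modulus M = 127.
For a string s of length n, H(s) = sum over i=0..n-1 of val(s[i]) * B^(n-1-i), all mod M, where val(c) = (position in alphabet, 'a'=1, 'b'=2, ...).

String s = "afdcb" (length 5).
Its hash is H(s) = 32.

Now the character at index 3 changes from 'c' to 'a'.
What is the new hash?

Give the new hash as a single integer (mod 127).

val('c') = 3, val('a') = 1
Position k = 3, exponent = n-1-k = 1
B^1 mod M = 11^1 mod 127 = 11
Delta = (1 - 3) * 11 mod 127 = 105
New hash = (32 + 105) mod 127 = 10

Answer: 10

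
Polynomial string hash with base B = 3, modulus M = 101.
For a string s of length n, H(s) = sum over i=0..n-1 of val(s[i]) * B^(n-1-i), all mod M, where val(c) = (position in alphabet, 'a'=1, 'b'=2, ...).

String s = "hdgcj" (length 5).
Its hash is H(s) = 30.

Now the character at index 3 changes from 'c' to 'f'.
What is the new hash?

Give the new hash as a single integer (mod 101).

Answer: 39

Derivation:
val('c') = 3, val('f') = 6
Position k = 3, exponent = n-1-k = 1
B^1 mod M = 3^1 mod 101 = 3
Delta = (6 - 3) * 3 mod 101 = 9
New hash = (30 + 9) mod 101 = 39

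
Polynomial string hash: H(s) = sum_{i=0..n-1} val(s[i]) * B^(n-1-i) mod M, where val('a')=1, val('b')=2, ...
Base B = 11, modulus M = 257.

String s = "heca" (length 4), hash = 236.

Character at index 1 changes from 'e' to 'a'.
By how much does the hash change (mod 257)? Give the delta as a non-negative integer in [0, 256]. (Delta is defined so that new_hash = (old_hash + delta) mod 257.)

Answer: 30

Derivation:
Delta formula: (val(new) - val(old)) * B^(n-1-k) mod M
  val('a') - val('e') = 1 - 5 = -4
  B^(n-1-k) = 11^2 mod 257 = 121
  Delta = -4 * 121 mod 257 = 30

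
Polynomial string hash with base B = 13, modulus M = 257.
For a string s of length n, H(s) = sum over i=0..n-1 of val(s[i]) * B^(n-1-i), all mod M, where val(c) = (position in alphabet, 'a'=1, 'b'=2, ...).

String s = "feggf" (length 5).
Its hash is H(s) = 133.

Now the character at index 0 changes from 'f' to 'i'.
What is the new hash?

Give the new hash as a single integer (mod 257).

val('f') = 6, val('i') = 9
Position k = 0, exponent = n-1-k = 4
B^4 mod M = 13^4 mod 257 = 34
Delta = (9 - 6) * 34 mod 257 = 102
New hash = (133 + 102) mod 257 = 235

Answer: 235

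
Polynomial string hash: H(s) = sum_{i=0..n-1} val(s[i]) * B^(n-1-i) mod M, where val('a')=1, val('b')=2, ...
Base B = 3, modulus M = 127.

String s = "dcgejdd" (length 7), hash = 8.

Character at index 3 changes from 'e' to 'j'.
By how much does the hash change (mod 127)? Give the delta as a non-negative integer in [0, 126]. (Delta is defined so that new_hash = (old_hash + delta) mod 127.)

Answer: 8

Derivation:
Delta formula: (val(new) - val(old)) * B^(n-1-k) mod M
  val('j') - val('e') = 10 - 5 = 5
  B^(n-1-k) = 3^3 mod 127 = 27
  Delta = 5 * 27 mod 127 = 8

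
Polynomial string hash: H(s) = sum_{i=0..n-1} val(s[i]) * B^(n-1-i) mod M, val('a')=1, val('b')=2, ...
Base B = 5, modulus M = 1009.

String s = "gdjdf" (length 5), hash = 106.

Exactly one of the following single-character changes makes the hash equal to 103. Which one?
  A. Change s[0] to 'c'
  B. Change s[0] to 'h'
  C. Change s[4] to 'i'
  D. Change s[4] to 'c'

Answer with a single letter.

Option A: s[0]='g'->'c', delta=(3-7)*5^4 mod 1009 = 527, hash=106+527 mod 1009 = 633
Option B: s[0]='g'->'h', delta=(8-7)*5^4 mod 1009 = 625, hash=106+625 mod 1009 = 731
Option C: s[4]='f'->'i', delta=(9-6)*5^0 mod 1009 = 3, hash=106+3 mod 1009 = 109
Option D: s[4]='f'->'c', delta=(3-6)*5^0 mod 1009 = 1006, hash=106+1006 mod 1009 = 103 <-- target

Answer: D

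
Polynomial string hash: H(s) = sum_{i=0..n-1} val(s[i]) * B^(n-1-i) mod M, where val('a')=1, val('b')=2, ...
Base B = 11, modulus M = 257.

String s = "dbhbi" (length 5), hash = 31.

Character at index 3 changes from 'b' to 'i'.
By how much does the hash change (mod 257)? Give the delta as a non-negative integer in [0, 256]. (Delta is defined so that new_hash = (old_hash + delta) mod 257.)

Answer: 77

Derivation:
Delta formula: (val(new) - val(old)) * B^(n-1-k) mod M
  val('i') - val('b') = 9 - 2 = 7
  B^(n-1-k) = 11^1 mod 257 = 11
  Delta = 7 * 11 mod 257 = 77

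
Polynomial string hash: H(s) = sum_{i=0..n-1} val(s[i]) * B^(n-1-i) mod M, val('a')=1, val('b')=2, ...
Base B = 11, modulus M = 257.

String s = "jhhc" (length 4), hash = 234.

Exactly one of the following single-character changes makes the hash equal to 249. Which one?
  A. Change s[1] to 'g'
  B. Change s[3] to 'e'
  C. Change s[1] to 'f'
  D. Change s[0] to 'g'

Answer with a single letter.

Answer: C

Derivation:
Option A: s[1]='h'->'g', delta=(7-8)*11^2 mod 257 = 136, hash=234+136 mod 257 = 113
Option B: s[3]='c'->'e', delta=(5-3)*11^0 mod 257 = 2, hash=234+2 mod 257 = 236
Option C: s[1]='h'->'f', delta=(6-8)*11^2 mod 257 = 15, hash=234+15 mod 257 = 249 <-- target
Option D: s[0]='j'->'g', delta=(7-10)*11^3 mod 257 = 119, hash=234+119 mod 257 = 96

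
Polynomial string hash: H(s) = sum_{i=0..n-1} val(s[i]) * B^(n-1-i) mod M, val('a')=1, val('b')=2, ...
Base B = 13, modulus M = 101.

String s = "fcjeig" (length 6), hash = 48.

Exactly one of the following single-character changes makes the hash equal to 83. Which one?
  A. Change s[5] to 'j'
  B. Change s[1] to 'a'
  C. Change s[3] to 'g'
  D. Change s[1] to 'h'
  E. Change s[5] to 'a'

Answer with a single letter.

Answer: C

Derivation:
Option A: s[5]='g'->'j', delta=(10-7)*13^0 mod 101 = 3, hash=48+3 mod 101 = 51
Option B: s[1]='c'->'a', delta=(1-3)*13^4 mod 101 = 44, hash=48+44 mod 101 = 92
Option C: s[3]='e'->'g', delta=(7-5)*13^2 mod 101 = 35, hash=48+35 mod 101 = 83 <-- target
Option D: s[1]='c'->'h', delta=(8-3)*13^4 mod 101 = 92, hash=48+92 mod 101 = 39
Option E: s[5]='g'->'a', delta=(1-7)*13^0 mod 101 = 95, hash=48+95 mod 101 = 42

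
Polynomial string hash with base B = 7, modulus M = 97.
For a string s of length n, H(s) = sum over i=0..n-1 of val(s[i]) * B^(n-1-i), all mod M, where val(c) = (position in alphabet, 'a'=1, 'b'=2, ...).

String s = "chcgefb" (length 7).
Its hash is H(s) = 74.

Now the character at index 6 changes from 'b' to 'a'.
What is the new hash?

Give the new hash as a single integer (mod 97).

val('b') = 2, val('a') = 1
Position k = 6, exponent = n-1-k = 0
B^0 mod M = 7^0 mod 97 = 1
Delta = (1 - 2) * 1 mod 97 = 96
New hash = (74 + 96) mod 97 = 73

Answer: 73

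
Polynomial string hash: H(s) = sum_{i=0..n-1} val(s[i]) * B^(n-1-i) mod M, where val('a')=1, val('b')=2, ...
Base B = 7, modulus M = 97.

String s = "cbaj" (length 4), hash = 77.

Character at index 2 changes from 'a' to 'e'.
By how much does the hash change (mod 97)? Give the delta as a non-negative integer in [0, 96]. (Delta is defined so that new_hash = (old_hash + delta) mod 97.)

Answer: 28

Derivation:
Delta formula: (val(new) - val(old)) * B^(n-1-k) mod M
  val('e') - val('a') = 5 - 1 = 4
  B^(n-1-k) = 7^1 mod 97 = 7
  Delta = 4 * 7 mod 97 = 28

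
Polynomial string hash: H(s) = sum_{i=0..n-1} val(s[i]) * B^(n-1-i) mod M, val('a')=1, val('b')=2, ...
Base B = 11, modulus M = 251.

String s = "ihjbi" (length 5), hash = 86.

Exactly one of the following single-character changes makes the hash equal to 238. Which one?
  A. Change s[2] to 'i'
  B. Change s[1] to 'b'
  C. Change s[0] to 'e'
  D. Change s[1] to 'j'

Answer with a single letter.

Answer: D

Derivation:
Option A: s[2]='j'->'i', delta=(9-10)*11^2 mod 251 = 130, hash=86+130 mod 251 = 216
Option B: s[1]='h'->'b', delta=(2-8)*11^3 mod 251 = 46, hash=86+46 mod 251 = 132
Option C: s[0]='i'->'e', delta=(5-9)*11^4 mod 251 = 170, hash=86+170 mod 251 = 5
Option D: s[1]='h'->'j', delta=(10-8)*11^3 mod 251 = 152, hash=86+152 mod 251 = 238 <-- target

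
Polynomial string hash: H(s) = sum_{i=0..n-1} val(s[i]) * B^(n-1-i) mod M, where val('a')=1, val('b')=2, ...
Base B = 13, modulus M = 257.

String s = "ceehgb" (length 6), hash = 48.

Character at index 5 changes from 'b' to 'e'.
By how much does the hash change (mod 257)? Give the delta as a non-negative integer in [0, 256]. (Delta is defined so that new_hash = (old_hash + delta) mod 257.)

Delta formula: (val(new) - val(old)) * B^(n-1-k) mod M
  val('e') - val('b') = 5 - 2 = 3
  B^(n-1-k) = 13^0 mod 257 = 1
  Delta = 3 * 1 mod 257 = 3

Answer: 3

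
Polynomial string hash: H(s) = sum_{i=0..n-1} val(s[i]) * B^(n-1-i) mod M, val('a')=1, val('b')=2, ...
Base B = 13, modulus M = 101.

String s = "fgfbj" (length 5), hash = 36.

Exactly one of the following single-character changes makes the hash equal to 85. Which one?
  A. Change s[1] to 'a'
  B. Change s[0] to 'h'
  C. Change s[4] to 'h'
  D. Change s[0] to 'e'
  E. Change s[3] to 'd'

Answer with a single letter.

Answer: A

Derivation:
Option A: s[1]='g'->'a', delta=(1-7)*13^3 mod 101 = 49, hash=36+49 mod 101 = 85 <-- target
Option B: s[0]='f'->'h', delta=(8-6)*13^4 mod 101 = 57, hash=36+57 mod 101 = 93
Option C: s[4]='j'->'h', delta=(8-10)*13^0 mod 101 = 99, hash=36+99 mod 101 = 34
Option D: s[0]='f'->'e', delta=(5-6)*13^4 mod 101 = 22, hash=36+22 mod 101 = 58
Option E: s[3]='b'->'d', delta=(4-2)*13^1 mod 101 = 26, hash=36+26 mod 101 = 62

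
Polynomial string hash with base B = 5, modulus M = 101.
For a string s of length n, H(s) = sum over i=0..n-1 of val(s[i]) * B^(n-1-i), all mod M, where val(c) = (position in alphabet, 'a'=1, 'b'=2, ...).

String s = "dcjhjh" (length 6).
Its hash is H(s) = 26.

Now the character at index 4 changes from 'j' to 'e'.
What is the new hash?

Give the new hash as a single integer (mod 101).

Answer: 1

Derivation:
val('j') = 10, val('e') = 5
Position k = 4, exponent = n-1-k = 1
B^1 mod M = 5^1 mod 101 = 5
Delta = (5 - 10) * 5 mod 101 = 76
New hash = (26 + 76) mod 101 = 1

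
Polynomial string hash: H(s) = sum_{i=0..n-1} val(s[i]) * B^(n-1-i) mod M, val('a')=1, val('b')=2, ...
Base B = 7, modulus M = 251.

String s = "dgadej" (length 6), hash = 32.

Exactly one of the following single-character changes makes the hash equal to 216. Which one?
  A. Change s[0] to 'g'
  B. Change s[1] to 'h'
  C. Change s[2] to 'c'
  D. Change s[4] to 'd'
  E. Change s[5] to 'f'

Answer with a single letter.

Option A: s[0]='d'->'g', delta=(7-4)*7^5 mod 251 = 221, hash=32+221 mod 251 = 2
Option B: s[1]='g'->'h', delta=(8-7)*7^4 mod 251 = 142, hash=32+142 mod 251 = 174
Option C: s[2]='a'->'c', delta=(3-1)*7^3 mod 251 = 184, hash=32+184 mod 251 = 216 <-- target
Option D: s[4]='e'->'d', delta=(4-5)*7^1 mod 251 = 244, hash=32+244 mod 251 = 25
Option E: s[5]='j'->'f', delta=(6-10)*7^0 mod 251 = 247, hash=32+247 mod 251 = 28

Answer: C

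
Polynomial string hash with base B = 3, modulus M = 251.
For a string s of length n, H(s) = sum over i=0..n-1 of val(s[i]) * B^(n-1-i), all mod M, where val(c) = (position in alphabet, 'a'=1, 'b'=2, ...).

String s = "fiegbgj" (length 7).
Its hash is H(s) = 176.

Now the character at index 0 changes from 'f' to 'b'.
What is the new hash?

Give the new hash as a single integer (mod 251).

Answer: 21

Derivation:
val('f') = 6, val('b') = 2
Position k = 0, exponent = n-1-k = 6
B^6 mod M = 3^6 mod 251 = 227
Delta = (2 - 6) * 227 mod 251 = 96
New hash = (176 + 96) mod 251 = 21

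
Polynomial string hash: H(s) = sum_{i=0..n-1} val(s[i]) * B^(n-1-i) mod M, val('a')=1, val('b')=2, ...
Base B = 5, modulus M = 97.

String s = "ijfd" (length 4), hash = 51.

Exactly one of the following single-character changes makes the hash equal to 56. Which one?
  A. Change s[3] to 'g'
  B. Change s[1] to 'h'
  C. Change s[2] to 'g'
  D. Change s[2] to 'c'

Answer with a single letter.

Answer: C

Derivation:
Option A: s[3]='d'->'g', delta=(7-4)*5^0 mod 97 = 3, hash=51+3 mod 97 = 54
Option B: s[1]='j'->'h', delta=(8-10)*5^2 mod 97 = 47, hash=51+47 mod 97 = 1
Option C: s[2]='f'->'g', delta=(7-6)*5^1 mod 97 = 5, hash=51+5 mod 97 = 56 <-- target
Option D: s[2]='f'->'c', delta=(3-6)*5^1 mod 97 = 82, hash=51+82 mod 97 = 36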